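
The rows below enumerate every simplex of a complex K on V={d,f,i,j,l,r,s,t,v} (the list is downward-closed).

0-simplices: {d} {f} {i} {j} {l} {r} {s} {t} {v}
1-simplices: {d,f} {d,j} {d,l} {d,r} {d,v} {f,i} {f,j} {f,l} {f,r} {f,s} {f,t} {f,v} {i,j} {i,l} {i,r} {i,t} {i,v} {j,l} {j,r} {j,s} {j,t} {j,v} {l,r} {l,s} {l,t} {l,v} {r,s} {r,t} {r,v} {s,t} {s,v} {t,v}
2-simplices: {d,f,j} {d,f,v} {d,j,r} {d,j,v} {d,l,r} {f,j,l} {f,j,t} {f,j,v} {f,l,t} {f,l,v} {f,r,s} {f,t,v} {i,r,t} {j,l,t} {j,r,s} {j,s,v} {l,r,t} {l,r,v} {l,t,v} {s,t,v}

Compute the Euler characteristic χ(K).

χ(K)=-3

n_0=9 n_1=32 n_2=20
χ=+9−32+20=-3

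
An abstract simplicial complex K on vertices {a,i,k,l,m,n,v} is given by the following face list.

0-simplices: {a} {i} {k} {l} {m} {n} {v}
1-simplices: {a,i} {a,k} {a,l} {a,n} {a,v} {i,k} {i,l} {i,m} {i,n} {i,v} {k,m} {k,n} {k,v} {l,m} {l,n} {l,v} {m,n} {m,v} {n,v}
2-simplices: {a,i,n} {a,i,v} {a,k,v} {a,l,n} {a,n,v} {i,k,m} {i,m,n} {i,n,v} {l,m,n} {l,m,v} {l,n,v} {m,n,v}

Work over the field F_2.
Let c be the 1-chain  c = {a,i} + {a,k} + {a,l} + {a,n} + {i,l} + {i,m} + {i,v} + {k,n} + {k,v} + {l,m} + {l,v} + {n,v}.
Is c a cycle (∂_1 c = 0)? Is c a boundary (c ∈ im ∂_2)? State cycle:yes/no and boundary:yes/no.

cycle:no boundary:no

n_0=7 n_1=19 n_2=12  [Z2]
∂1: piv[ai,ak,al,an,av,im] rk=6  ker:ik,il,in,iv,km,kn,kv,lm,ln,lv,mn,mv,nv
∂2: piv[ain,aiv,akv,aln,anv,ikm,imn,lmn,lmv,lnv] rk=10  ker:inv,mnv
∂1c = {k} + {n}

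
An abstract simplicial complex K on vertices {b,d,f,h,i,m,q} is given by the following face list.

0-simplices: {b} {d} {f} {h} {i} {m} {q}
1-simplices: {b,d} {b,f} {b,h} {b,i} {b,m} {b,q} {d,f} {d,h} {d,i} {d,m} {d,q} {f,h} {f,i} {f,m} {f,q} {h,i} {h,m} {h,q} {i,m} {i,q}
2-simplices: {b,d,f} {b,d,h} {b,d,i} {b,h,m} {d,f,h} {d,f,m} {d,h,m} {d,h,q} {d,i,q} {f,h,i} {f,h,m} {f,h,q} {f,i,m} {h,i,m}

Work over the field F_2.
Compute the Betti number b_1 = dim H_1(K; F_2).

b_1=2

n_0=7 n_1=20 n_2=14  [Z2]
∂1: piv[bd,bf,bh,bi,bm,bq] rk=6  ker:df,dh,di,dm,dq,fh,fi,fm,fq,hi,hm,hq,im,iq
∂2: piv[bdf,bdh,bdi,bhm,dfh,dfm,dhm,dhq,diq,fhi,fhq,fim] rk=12  ker:fhm,him
b_1=(20−6)−12=2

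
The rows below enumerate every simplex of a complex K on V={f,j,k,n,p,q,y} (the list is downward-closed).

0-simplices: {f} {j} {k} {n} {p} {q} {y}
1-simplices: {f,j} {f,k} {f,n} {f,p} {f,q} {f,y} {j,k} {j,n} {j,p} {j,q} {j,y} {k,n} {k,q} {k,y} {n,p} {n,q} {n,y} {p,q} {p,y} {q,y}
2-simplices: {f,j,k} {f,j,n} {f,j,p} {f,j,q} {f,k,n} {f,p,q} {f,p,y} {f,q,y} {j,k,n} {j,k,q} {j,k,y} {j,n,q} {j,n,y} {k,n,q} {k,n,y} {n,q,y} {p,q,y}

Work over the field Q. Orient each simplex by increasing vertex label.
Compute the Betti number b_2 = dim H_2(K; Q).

n_0=7 n_1=20 n_2=17  [Q]
∂1: piv[fj,fk,fn,fp,fq,fy] rk=6  ker:jk,jn,jp,jq,jy,kn,kq,ky,np,nq,ny,pq,py,qy
∂2: piv[fjk,fjn,fjp,fjq,fkn,fpq,fpy,fqy,jkq,jky,jnq,jny,nqy] rk=13  ker:jkn,knq,kny,pqy
b_2=(17−13)−0=4

b_2=4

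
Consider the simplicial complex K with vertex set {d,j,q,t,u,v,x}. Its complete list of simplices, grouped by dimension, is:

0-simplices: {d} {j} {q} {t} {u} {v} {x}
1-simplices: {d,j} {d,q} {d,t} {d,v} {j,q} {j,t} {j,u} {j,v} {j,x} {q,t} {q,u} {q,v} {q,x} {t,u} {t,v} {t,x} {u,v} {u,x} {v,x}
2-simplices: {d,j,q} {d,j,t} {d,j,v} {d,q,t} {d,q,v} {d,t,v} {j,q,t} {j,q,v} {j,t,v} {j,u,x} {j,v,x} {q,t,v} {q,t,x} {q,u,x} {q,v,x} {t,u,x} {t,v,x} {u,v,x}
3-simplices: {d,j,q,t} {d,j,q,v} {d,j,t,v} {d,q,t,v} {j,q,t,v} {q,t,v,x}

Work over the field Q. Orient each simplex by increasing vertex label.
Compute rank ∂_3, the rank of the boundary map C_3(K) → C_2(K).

n_0=7 n_1=19 n_2=18 n_3=6  [Q]
∂1: piv[dj,dq,dt,dv,ju,jx] rk=6  ker:jq,jt,jv,qt,qu,qv,qx,tu,tv,tx,uv,ux,vx
∂2: piv[djq,djt,djv,dqt,dqv,dtv,jux,jvx,qtx,qux,qvx,tux,uvx] rk=13  ker:jqt,jqv,jtv,qtv,tvx
∂3: piv[djqt,djqv,djtv,dqtv,qtvx] rk=5  ker:jqtv
rk∂_3=5

rank∂_3=5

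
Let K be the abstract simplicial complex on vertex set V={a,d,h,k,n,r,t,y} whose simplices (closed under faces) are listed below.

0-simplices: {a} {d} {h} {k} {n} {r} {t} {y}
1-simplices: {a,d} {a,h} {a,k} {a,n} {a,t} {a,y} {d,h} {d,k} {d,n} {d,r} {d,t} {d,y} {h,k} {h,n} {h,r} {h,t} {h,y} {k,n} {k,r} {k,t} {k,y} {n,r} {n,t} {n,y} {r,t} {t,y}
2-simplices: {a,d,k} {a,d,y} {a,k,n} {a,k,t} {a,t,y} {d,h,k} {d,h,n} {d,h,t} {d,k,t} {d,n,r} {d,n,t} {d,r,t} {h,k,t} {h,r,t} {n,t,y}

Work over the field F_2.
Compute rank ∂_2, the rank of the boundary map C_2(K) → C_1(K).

n_0=8 n_1=26 n_2=15  [Z2]
∂1: piv[ad,ah,ak,an,at,ay,dr] rk=7  ker:dh,dk,dn,dt,dy,hk,hn,hr,ht,hy,kn,kr,kt,ky,nr,nt,ny,rt,ty
∂2: piv[adk,ady,akn,akt,aty,dhk,dhn,dht,dkt,dnr,dnt,drt,hrt,nty] rk=14  ker:hkt
rk∂_2=14

rank∂_2=14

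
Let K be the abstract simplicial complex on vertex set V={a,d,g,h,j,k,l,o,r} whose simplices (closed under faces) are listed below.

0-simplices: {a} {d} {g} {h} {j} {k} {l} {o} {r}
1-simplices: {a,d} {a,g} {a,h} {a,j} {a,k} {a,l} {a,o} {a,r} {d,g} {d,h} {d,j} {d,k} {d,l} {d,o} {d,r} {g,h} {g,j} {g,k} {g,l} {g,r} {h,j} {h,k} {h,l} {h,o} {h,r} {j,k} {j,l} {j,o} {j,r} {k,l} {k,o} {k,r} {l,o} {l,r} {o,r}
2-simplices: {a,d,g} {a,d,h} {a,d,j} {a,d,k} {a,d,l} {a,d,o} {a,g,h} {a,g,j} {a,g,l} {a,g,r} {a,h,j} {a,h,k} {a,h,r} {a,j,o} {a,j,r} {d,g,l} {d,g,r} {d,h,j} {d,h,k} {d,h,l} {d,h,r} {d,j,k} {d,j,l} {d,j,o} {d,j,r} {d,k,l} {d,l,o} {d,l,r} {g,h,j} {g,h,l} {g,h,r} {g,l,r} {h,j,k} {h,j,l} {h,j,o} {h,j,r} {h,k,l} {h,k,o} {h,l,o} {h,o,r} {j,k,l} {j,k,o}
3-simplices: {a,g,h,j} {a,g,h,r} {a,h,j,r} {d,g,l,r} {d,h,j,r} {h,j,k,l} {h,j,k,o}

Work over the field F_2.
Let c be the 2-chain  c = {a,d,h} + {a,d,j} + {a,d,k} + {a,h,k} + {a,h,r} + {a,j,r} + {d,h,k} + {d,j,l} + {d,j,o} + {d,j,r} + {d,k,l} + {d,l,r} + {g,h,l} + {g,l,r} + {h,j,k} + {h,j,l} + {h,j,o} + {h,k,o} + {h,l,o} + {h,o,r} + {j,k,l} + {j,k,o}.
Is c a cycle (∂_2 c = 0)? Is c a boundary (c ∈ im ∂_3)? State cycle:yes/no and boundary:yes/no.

cycle:no boundary:no

n_0=9 n_1=35 n_2=42 n_3=7  [Z2]
∂1: piv[ad,ag,ah,aj,ak,al,ao,ar] rk=8  ker:dg,dh,dj,dk,dl,do,dr,gh,gj,gk,gl,gr,hj,hk,hl,ho,hr,jk,jl,jo,jr,kl,ko,kr,lo,lr,or
∂2: piv[adg,adh,adj,adk,adl,ado,agh,agj,agl,agr,ahj,ahk,ahr,ajo,ajr,dgr,dhl,djk,djl,dkl,dlo,dlr,hjo,hko,hor] rk=25  ker:dgl,dhj,dhk,dhr,djo,djr,ghj,ghl,ghr,glr,hjk,hjl,hjr,hkl,hlo,jkl,jko
∂3: piv[aghj,aghr,ahjr,dglr,dhjr,hjkl,hjko] rk=7
∂2c = {a,d} + {a,h} + {d,k} + {d,l} + {d,o} + {g,h} + {g,r} + {h,j} + {h,l} + {j,k} + {j,l} + {j,o} + {l,o} + {o,r}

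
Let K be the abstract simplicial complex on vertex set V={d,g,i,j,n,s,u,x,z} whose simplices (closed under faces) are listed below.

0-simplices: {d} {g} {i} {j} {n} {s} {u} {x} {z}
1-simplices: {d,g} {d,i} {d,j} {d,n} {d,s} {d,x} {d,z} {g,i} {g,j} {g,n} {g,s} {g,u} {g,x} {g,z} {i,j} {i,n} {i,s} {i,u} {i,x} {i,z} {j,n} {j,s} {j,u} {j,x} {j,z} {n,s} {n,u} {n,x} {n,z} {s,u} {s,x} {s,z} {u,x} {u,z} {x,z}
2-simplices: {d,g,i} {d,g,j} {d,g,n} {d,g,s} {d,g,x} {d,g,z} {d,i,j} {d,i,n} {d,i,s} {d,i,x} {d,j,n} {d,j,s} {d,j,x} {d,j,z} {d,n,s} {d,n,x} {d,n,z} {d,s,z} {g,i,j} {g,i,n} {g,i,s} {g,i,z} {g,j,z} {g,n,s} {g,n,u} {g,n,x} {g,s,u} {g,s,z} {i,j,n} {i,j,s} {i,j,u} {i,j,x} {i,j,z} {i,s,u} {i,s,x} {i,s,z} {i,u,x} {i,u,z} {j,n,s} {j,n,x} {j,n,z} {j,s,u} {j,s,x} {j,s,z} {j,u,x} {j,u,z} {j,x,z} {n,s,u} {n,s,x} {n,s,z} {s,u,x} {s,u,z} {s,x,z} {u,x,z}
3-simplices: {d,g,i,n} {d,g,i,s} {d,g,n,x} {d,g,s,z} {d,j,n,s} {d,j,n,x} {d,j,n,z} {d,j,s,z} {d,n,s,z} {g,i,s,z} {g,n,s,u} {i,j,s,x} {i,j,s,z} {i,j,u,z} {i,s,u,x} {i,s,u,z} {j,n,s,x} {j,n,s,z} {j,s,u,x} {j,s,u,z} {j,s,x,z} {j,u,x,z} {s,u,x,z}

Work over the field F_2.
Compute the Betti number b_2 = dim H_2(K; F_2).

b_2=6

n_0=9 n_1=35 n_2=54 n_3=23  [Z2]
∂1: piv[dg,di,dj,dn,ds,dx,dz,gu] rk=8  ker:gi,gj,gn,gs,gx,gz,ij,in,is,iu,ix,iz,jn,js,ju,jx,jz,ns,nu,nx,nz,su,sx,sz,ux,uz,xz
∂2: piv[dgi,dgj,dgn,dgs,dgx,dgz,dij,din,dis,dix,djn,djs,djx,djz,dns,dnx,dnz,dsz,giz,gnu,gsu,iju,isu,isx,iux,iuz,jxz] rk=27  ker:gij,gin,gis,gjz,gns,gnx,gsz,ijn,ijs,ijx,ijz,isz,jns,jnx,jnz,jsu,jsx,jsz,jux,juz,nsu,nsx,nsz,sux,suz,sxz,uxz
∂3: piv[dgin,dgis,dgnx,dgsz,djns,djnx,djnz,djsz,dnsz,gisz,gnsu,ijsx,ijsz,ijuz,isux,isuz,jnsx,jsux,jsuz,jsxz,juxz] rk=21  ker:jnsz,suxz
b_2=(54−27)−21=6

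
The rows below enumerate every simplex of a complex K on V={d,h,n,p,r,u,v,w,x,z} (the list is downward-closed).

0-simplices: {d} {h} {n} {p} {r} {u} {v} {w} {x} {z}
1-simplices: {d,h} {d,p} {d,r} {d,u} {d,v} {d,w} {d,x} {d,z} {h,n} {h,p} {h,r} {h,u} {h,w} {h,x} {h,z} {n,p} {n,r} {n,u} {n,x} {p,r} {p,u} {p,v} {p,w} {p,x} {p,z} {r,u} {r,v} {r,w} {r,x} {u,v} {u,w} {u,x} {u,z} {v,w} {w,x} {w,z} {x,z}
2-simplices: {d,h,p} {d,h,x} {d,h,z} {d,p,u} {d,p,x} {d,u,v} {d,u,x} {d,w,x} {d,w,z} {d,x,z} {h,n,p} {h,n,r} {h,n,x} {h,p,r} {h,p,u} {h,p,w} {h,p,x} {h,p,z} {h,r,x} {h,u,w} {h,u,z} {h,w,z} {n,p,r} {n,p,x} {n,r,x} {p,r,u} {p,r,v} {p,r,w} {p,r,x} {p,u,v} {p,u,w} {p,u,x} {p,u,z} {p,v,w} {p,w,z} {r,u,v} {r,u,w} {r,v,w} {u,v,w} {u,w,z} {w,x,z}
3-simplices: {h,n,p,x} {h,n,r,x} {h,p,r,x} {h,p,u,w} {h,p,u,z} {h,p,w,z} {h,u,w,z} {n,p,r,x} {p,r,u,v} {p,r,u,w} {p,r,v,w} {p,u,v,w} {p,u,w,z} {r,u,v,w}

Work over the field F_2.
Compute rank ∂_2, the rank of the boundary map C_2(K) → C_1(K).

rank∂_2=26

n_0=10 n_1=37 n_2=41 n_3=14  [Z2]
∂1: piv[dh,dp,dr,du,dv,dw,dx,dz,hn] rk=9  ker:hp,hr,hu,hw,hx,hz,np,nr,nu,nx,pr,pu,pv,pw,px,pz,ru,rv,rw,rx,uv,uw,ux,uz,vw,wx,wz,xz
∂2: piv[dhp,dhx,dhz,dpu,dpx,duv,dux,dwx,dwz,dxz,hnp,hnr,hnx,hpr,hpu,hpw,hpz,hrx,huw,huz,hwz,pru,prv,prw,puv,pvw] rk=26  ker:hpx,npr,npx,nrx,prx,puw,pux,puz,pwz,ruv,ruw,rvw,uvw,uwz,wxz
∂3: piv[hnpx,hnrx,hprx,hpuw,hpuz,hpwz,huwz,nprx,pruv,pruw,prvw,puvw] rk=12  ker:puwz,ruvw
rk∂_2=26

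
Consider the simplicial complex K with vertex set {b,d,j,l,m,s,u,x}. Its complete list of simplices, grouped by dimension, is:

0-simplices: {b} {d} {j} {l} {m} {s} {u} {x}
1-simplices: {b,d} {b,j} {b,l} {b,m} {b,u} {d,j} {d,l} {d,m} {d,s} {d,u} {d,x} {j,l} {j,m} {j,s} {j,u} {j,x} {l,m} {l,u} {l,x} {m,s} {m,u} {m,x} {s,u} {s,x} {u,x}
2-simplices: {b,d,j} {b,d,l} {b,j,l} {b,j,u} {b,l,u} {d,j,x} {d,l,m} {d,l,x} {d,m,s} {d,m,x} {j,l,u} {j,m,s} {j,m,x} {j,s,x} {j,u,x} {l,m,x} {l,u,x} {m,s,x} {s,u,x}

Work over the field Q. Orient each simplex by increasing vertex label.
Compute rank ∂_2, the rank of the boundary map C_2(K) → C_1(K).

rank∂_2=15

n_0=8 n_1=25 n_2=19  [Q]
∂1: piv[bd,bj,bl,bm,bu,ds,dx] rk=7  ker:dj,dl,dm,du,jl,jm,js,ju,jx,lm,lu,lx,ms,mu,mx,su,sx,ux
∂2: piv[bdj,bdl,bjl,bju,blu,djx,dlm,dlx,dms,dmx,jms,jmx,jsx,jux,sux] rk=15  ker:jlu,lmx,lux,msx
rk∂_2=15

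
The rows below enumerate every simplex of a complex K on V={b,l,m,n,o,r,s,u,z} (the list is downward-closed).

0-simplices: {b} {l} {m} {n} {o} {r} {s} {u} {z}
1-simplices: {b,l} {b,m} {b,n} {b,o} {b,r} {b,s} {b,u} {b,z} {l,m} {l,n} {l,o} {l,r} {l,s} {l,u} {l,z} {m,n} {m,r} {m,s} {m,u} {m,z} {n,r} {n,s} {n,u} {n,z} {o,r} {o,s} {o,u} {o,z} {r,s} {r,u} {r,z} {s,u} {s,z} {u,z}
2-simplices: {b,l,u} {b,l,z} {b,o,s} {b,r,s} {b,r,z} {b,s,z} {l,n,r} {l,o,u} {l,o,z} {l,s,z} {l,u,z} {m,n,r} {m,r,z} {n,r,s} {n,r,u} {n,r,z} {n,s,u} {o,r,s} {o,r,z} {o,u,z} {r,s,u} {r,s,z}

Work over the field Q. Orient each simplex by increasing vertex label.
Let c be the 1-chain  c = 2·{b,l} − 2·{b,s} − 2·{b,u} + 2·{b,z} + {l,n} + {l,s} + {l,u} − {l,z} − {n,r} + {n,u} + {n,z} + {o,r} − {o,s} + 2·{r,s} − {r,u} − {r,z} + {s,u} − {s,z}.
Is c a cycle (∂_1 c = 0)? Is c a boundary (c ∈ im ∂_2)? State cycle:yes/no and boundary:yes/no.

n_0=9 n_1=34 n_2=22  [Q]
∂1: piv[bl,bm,bn,bo,br,bs,bu,bz] rk=8  ker:lm,ln,lo,lr,ls,lu,lz,mn,mr,ms,mu,mz,nr,ns,nu,nz,or,os,ou,oz,rs,ru,rz,su,sz,uz
∂2: piv[blu,blz,bos,brs,brz,bsz,lnr,lou,loz,lsz,luz,mnr,mrz,nrs,nru,nrz,nsu,ors,orz] rk=19  ker:ouz,rsu,rsz
∂1c = 0
c vs im∂2: residual ≠ 0 ⇒ not boundary

cycle:yes boundary:no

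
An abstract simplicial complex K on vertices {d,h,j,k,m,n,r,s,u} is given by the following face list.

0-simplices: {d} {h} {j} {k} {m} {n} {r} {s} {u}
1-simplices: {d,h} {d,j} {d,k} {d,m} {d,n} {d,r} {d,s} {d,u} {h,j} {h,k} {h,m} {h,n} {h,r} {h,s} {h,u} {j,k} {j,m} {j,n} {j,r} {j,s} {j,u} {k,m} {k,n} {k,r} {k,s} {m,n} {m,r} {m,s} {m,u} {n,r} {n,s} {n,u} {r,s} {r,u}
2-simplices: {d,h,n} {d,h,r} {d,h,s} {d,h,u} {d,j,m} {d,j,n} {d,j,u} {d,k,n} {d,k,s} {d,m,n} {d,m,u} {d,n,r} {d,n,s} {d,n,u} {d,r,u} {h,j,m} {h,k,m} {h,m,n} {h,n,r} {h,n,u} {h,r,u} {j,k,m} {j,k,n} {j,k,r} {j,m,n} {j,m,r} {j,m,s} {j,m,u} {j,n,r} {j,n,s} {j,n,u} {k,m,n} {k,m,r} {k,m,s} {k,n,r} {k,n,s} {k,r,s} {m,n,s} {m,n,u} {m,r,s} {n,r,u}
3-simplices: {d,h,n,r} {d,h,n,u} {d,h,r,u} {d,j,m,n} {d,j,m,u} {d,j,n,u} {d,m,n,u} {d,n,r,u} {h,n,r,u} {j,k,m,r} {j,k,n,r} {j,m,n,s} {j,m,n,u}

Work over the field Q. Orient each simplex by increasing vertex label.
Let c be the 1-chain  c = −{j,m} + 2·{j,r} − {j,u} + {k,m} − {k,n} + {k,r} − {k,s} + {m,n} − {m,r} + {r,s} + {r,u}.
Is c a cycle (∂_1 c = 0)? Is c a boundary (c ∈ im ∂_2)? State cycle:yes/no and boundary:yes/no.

n_0=9 n_1=34 n_2=41 n_3=13  [Q]
∂1: piv[dh,dj,dk,dm,dn,dr,ds,du] rk=8  ker:hj,hk,hm,hn,hr,hs,hu,jk,jm,jn,jr,js,ju,km,kn,kr,ks,mn,mr,ms,mu,nr,ns,nu,rs,ru
∂2: piv[dhn,dhr,dhs,dhu,djm,djn,dju,dkn,dks,dmn,dmu,dnr,dns,dnu,dru,hjm,hkm,hmn,jkm,jkn,jkr,jmr,jms,jnr,jns,krs] rk=26  ker:hnr,hnu,hru,jmn,jmu,jnu,kmn,kmr,kms,knr,kns,mns,mnu,mrs,nru
∂3: piv[dhnr,dhnu,dhru,djmn,djmu,djnu,dmnu,dnru,jkmr,jknr,jmns] rk=11  ker:hnru,jmnu
∂1c = 0
c vs im∂2: reduces to 0 ⇒ boundary

cycle:yes boundary:yes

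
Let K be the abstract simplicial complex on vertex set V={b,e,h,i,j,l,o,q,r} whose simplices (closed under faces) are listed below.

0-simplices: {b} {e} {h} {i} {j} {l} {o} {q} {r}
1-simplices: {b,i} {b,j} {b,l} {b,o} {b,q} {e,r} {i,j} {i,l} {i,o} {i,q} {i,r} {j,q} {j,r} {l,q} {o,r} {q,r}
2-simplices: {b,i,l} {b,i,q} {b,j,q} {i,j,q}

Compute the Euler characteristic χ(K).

n_0=9 n_1=16 n_2=4
χ=+9−16+4=-3

χ(K)=-3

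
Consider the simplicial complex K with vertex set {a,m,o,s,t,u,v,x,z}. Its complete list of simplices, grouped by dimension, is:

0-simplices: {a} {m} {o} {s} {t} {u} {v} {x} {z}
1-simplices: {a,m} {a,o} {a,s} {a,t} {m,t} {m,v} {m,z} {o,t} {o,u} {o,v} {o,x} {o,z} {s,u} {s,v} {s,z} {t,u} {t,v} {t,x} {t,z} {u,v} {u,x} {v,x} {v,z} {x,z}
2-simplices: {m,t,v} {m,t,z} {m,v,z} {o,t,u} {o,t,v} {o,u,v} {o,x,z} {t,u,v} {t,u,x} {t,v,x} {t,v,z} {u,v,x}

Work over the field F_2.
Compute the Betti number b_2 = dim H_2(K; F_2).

n_0=9 n_1=24 n_2=12  [Z2]
∂1: piv[am,ao,as,at,mv,mz,ou,ox] rk=8  ker:mt,ot,ov,oz,su,sv,sz,tu,tv,tx,tz,uv,ux,vx,vz,xz
∂2: piv[mtv,mtz,mvz,otu,otv,ouv,oxz,tux,tvx] rk=9  ker:tuv,tvz,uvx
b_2=(12−9)−0=3

b_2=3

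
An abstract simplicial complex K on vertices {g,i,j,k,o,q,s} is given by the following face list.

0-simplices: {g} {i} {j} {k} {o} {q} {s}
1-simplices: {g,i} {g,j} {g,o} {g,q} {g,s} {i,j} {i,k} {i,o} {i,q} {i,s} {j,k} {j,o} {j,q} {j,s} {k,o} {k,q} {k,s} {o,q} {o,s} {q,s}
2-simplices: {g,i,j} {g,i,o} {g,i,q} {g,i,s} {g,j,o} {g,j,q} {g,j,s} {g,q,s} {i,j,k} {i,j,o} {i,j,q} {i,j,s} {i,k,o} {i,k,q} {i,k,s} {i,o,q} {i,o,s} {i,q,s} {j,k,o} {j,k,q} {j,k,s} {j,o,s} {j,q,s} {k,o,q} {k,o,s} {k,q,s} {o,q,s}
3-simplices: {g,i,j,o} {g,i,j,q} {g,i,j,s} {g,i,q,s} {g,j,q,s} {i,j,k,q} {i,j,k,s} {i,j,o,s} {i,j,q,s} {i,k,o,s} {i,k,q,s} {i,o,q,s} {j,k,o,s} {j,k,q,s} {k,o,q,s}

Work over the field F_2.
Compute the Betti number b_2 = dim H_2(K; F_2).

n_0=7 n_1=20 n_2=27 n_3=15  [Z2]
∂1: piv[gi,gj,go,gq,gs,ik] rk=6  ker:ij,io,iq,is,jk,jo,jq,js,ko,kq,ks,oq,os,qs
∂2: piv[gij,gio,giq,gis,gjo,gjq,gjs,gqs,ijk,iko,ikq,iks,ioq,ios] rk=14  ker:ijo,ijq,ijs,iqs,jko,jkq,jks,jos,jqs,koq,kos,kqs,oqs
∂3: piv[gijo,gijq,gijs,giqs,gjqs,ijkq,ijks,ijos,ikos,ikqs,ioqs,jkos,koqs] rk=13  ker:ijqs,jkqs
b_2=(27−14)−13=0

b_2=0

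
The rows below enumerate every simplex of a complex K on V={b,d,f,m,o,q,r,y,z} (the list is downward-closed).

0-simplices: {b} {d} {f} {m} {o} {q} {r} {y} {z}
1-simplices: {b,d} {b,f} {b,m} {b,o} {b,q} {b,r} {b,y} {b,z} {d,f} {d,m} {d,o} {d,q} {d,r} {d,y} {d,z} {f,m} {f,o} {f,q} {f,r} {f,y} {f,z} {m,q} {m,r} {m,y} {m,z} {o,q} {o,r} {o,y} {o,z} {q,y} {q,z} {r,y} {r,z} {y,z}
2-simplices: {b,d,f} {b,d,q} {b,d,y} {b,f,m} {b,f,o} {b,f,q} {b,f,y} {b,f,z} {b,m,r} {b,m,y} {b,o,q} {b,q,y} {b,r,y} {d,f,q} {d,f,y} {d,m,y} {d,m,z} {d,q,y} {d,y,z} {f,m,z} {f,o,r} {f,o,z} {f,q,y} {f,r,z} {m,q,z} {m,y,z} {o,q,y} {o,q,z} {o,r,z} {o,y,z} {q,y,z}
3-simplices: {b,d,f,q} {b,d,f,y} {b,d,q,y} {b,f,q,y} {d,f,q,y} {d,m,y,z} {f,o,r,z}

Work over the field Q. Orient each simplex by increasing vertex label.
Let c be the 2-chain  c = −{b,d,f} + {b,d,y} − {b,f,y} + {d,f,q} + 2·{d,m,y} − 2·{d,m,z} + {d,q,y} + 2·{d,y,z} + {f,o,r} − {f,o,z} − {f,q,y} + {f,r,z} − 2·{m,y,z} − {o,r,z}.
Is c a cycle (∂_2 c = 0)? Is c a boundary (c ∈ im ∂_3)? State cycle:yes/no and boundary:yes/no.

cycle:yes boundary:yes

n_0=9 n_1=34 n_2=31 n_3=7  [Q]
∂1: piv[bd,bf,bm,bo,bq,br,by,bz] rk=8  ker:df,dm,do,dq,dr,dy,dz,fm,fo,fq,fr,fy,fz,mq,mr,my,mz,oq,or,oy,oz,qy,qz,ry,rz,yz
∂2: piv[bdf,bdq,bdy,bfm,bfo,bfq,bfy,bfz,bmr,bmy,boq,bqy,bry,dmy,dmz,dyz,fmz,for,foz,frz,mqz,oqy,oqz] rk=23  ker:dfq,dfy,dqy,fqy,myz,orz,oyz,qyz
∂3: piv[bdfq,bdfy,bdqy,bfqy,dmyz,forz] rk=6  ker:dfqy
∂2c = 0
c vs im∂3: reduces to 0 ⇒ boundary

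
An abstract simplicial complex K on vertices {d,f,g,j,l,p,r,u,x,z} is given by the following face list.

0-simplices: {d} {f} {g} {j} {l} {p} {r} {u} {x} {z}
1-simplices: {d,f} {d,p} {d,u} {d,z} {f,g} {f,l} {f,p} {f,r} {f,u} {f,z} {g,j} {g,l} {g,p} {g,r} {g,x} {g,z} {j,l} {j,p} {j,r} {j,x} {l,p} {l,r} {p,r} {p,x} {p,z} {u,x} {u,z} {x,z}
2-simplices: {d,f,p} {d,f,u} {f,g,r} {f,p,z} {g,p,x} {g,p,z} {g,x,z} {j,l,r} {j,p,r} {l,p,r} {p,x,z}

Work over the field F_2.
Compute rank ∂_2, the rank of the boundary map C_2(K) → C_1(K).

n_0=10 n_1=28 n_2=11  [Z2]
∂1: piv[df,dp,du,dz,fg,fl,fr,gj,gx] rk=9  ker:fp,fu,fz,gl,gp,gr,gz,jl,jp,jr,jx,lp,lr,pr,px,pz,ux,uz,xz
∂2: piv[dfp,dfu,fgr,fpz,gpx,gpz,gxz,jlr,jpr,lpr] rk=10  ker:pxz
rk∂_2=10

rank∂_2=10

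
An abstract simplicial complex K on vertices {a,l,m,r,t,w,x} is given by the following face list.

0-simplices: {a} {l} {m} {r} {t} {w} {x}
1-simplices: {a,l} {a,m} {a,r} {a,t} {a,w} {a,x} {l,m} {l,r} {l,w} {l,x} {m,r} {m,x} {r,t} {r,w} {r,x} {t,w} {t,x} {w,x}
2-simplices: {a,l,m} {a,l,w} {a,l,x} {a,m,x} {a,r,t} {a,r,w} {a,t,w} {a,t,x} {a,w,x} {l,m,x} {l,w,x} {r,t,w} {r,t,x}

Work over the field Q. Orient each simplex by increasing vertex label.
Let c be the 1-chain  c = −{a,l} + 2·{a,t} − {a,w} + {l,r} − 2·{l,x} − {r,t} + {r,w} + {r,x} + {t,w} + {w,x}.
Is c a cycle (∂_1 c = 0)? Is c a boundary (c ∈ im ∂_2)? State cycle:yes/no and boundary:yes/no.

n_0=7 n_1=18 n_2=13  [Q]
∂1: piv[al,am,ar,at,aw,ax] rk=6  ker:lm,lr,lw,lx,mr,mx,rt,rw,rx,tw,tx,wx
∂2: piv[alm,alw,alx,amx,art,arw,atw,atx,awx,rtx] rk=10  ker:lmx,lwx,rtw
∂1c = 0
c vs im∂2: residual ≠ 0 ⇒ not boundary

cycle:yes boundary:no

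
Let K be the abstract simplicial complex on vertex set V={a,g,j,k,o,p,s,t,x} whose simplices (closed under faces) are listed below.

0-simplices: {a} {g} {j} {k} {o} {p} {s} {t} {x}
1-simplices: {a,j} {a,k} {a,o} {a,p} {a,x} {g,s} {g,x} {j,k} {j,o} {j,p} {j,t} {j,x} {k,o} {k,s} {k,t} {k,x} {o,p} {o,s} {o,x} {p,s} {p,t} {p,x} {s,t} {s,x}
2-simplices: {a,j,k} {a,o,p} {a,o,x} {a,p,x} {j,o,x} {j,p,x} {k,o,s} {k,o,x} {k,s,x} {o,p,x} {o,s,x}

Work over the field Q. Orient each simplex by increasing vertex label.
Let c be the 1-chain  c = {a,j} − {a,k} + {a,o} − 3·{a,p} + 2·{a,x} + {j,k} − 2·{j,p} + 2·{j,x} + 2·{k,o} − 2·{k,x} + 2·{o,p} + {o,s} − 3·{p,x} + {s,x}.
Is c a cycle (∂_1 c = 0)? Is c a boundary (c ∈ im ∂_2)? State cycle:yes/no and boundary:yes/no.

cycle:yes boundary:yes

n_0=9 n_1=24 n_2=11  [Q]
∂1: piv[aj,ak,ao,ap,ax,gs,gx,jt] rk=8  ker:jk,jo,jp,jx,ko,ks,kt,kx,op,os,ox,ps,pt,px,st,sx
∂2: piv[ajk,aop,aox,apx,jox,jpx,kos,kox,ksx] rk=9  ker:opx,osx
∂1c = 0
c vs im∂2: reduces to 0 ⇒ boundary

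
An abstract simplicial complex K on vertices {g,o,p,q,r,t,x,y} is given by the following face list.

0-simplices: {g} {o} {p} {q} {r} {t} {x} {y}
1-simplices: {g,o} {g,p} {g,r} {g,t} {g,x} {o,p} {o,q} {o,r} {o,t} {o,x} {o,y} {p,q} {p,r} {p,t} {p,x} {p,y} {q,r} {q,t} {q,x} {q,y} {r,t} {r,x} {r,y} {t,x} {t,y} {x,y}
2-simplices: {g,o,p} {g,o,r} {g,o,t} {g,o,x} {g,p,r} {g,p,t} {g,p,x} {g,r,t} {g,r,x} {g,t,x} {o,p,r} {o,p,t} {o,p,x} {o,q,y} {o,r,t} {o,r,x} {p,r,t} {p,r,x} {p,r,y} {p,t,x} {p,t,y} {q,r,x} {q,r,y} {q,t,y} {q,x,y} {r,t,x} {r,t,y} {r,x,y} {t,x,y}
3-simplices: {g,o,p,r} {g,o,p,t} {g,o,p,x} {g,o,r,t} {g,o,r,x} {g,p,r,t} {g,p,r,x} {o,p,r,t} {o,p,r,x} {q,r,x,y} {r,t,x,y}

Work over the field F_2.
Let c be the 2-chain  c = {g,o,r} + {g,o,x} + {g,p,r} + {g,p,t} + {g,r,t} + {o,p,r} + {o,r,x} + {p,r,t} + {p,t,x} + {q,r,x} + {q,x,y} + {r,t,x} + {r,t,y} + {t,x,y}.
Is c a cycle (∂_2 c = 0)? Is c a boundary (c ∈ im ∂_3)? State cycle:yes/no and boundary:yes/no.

n_0=8 n_1=26 n_2=29 n_3=11  [Z2]
∂1: piv[go,gp,gr,gt,gx,oq,oy] rk=7  ker:op,or,ot,ox,pq,pr,pt,px,py,qr,qt,qx,qy,rt,rx,ry,tx,ty,xy
∂2: piv[gop,gor,got,gox,gpr,gpt,gpx,grt,grx,gtx,oqy,pry,pty,qrx,qry,qty,qxy] rk=17  ker:opr,opt,opx,ort,orx,prt,prx,ptx,rtx,rty,rxy,txy
∂3: piv[gopr,gopt,gopx,gort,gorx,gprt,gprx,qrxy,rtxy] rk=9  ker:oprt,oprx
∂2c = {g,r} + {g,x} + {o,p} + {o,r} + {p,r} + {p,t} + {p,x} + {q,r} + {q,y} + {r,x} + {r,y} + {t,x}

cycle:no boundary:no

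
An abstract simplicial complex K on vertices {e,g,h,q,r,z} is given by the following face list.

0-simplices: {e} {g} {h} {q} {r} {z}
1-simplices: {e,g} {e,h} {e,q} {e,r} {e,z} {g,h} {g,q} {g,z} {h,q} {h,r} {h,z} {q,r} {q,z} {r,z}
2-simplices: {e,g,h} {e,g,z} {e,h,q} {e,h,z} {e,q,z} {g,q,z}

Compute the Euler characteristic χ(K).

n_0=6 n_1=14 n_2=6
χ=+6−14+6=-2

χ(K)=-2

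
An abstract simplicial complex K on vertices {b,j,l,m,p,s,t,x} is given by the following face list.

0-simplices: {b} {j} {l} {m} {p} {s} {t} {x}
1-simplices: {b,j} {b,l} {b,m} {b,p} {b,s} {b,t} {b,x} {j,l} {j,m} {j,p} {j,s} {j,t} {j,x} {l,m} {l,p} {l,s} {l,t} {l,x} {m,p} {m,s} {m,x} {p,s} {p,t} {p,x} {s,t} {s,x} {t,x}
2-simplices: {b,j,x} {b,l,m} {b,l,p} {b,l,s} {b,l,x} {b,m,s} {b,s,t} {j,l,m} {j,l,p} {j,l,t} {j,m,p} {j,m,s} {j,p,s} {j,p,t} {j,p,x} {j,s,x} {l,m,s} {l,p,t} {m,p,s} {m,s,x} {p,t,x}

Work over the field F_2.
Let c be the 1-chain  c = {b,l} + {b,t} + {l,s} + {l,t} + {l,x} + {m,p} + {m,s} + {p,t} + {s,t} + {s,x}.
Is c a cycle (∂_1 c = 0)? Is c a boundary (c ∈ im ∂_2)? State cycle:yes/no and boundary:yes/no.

cycle:yes boundary:no

n_0=8 n_1=27 n_2=21  [Z2]
∂1: piv[bj,bl,bm,bp,bs,bt,bx] rk=7  ker:jl,jm,jp,js,jt,jx,lm,lp,ls,lt,lx,mp,ms,mx,ps,pt,px,st,sx,tx
∂2: piv[bjx,blm,blp,bls,blx,bms,bst,jlm,jlp,jlt,jmp,jms,jps,jpt,jpx,jsx,msx,ptx] rk=18  ker:lms,lpt,mps
∂1c = 0
c vs im∂2: residual ≠ 0 ⇒ not boundary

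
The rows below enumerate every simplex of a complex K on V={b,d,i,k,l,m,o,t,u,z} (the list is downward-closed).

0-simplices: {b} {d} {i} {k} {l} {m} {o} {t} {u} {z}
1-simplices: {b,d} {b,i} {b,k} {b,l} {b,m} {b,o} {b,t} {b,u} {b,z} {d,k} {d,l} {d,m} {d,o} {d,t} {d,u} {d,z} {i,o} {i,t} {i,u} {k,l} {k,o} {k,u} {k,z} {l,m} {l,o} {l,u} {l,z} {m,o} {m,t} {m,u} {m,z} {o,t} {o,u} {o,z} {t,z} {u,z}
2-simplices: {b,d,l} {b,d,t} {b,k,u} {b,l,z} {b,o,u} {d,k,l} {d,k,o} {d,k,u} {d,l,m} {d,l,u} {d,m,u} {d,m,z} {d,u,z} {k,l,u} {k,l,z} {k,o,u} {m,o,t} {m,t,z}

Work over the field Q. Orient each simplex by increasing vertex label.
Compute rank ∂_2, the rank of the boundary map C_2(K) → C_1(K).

rank∂_2=17

n_0=10 n_1=36 n_2=18  [Q]
∂1: piv[bd,bi,bk,bl,bm,bo,bt,bu,bz] rk=9  ker:dk,dl,dm,do,dt,du,dz,io,it,iu,kl,ko,ku,kz,lm,lo,lu,lz,mo,mt,mu,mz,ot,ou,oz,tz,uz
∂2: piv[bdl,bdt,bku,blz,bou,dkl,dko,dku,dlm,dlu,dmu,dmz,duz,klz,kou,mot,mtz] rk=17  ker:klu
rk∂_2=17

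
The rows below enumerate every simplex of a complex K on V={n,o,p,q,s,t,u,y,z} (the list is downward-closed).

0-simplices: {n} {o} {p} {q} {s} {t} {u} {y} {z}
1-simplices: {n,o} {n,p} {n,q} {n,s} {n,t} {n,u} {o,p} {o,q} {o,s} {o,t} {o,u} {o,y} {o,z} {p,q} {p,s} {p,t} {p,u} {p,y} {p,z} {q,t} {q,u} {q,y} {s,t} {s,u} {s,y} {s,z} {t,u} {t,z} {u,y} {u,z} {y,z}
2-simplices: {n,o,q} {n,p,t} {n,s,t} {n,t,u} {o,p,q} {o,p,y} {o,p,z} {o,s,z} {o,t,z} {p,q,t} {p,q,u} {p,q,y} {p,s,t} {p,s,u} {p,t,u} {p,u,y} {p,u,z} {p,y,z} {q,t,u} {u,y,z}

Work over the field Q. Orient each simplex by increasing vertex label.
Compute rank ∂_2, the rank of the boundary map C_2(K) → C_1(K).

n_0=9 n_1=31 n_2=20  [Q]
∂1: piv[no,np,nq,ns,nt,nu,oy,oz] rk=8  ker:op,oq,os,ot,ou,pq,ps,pt,pu,py,pz,qt,qu,qy,st,su,sy,sz,tu,tz,uy,uz,yz
∂2: piv[noq,npt,nst,ntu,opq,opy,opz,osz,otz,pqt,pqu,pqy,pst,psu,ptu,puy,puz,pyz] rk=18  ker:qtu,uyz
rk∂_2=18

rank∂_2=18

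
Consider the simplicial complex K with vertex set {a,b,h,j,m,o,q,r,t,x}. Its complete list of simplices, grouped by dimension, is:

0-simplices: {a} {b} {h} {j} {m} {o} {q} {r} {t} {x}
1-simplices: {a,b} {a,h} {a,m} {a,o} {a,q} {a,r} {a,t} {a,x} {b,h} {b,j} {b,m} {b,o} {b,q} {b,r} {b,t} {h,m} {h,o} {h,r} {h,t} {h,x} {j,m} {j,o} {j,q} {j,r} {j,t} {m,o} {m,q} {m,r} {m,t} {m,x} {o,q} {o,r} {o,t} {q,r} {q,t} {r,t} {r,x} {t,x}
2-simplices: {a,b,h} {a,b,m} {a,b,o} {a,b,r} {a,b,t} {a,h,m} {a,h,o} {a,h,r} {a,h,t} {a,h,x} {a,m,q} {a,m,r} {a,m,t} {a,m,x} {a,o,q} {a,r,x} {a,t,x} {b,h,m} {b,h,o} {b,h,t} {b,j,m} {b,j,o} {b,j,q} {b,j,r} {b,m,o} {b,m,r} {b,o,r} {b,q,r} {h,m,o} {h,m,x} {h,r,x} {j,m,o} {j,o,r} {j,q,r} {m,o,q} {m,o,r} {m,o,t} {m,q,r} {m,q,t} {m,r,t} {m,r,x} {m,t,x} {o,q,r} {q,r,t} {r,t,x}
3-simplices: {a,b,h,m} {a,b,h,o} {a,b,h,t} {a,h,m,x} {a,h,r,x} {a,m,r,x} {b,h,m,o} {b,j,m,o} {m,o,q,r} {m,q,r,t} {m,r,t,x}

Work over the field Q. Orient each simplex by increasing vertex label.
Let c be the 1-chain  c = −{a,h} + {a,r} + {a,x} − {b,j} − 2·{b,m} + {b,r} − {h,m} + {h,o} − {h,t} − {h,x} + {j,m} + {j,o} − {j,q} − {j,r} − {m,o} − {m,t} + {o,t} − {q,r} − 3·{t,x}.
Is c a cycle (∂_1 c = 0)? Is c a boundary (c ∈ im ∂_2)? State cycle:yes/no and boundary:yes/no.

cycle:no boundary:no

n_0=10 n_1=38 n_2=45 n_3=11  [Q]
∂1: piv[ab,ah,am,ao,aq,ar,at,ax,bj] rk=9  ker:bh,bm,bo,bq,br,bt,hm,ho,hr,ht,hx,jm,jo,jq,jr,jt,mo,mq,mr,mt,mx,oq,or,ot,qr,qt,rt,rx,tx
∂2: piv[abh,abm,abo,abr,abt,ahm,aho,ahr,aht,ahx,amq,amr,amt,amx,aoq,arx,atx,bjm,bjo,bjq,bjr,bmo,bor,bqr,mot,mqr,mqt,mrt] rk=28  ker:bhm,bho,bht,bmr,hmo,hmx,hrx,jmo,jor,jqr,moq,mor,mrx,mtx,oqr,qrt,rtx
∂3: piv[abhm,abho,abht,ahmx,ahrx,amrx,bhmo,bjmo,moqr,mqrt,mrtx] rk=11
∂1c = −{a} + 2·{b} + {h} − {j} + 2·{t} − 3·{x}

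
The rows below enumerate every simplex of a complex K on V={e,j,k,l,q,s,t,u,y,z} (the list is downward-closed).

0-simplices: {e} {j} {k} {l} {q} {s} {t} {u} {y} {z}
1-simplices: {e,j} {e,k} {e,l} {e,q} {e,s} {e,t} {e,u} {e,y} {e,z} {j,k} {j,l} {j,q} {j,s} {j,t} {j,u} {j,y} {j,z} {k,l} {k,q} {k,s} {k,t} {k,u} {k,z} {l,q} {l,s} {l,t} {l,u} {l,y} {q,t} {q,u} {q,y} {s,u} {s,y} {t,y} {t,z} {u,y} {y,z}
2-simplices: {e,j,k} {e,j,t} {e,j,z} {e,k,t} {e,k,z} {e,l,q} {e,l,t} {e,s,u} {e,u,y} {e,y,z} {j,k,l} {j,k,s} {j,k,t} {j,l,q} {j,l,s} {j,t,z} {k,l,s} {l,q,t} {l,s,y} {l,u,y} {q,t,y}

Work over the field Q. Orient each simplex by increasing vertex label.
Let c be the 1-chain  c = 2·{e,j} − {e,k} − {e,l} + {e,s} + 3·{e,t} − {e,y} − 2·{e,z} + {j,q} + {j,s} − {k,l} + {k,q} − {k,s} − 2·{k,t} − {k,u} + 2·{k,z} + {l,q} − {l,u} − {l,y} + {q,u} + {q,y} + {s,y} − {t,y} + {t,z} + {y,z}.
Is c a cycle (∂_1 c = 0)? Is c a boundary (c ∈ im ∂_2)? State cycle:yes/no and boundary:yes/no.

n_0=10 n_1=37 n_2=21  [Q]
∂1: piv[ej,ek,el,eq,es,et,eu,ey,ez] rk=9  ker:jk,jl,jq,js,jt,ju,jy,jz,kl,kq,ks,kt,ku,kz,lq,ls,lt,lu,ly,qt,qu,qy,su,sy,ty,tz,uy,yz
∂2: piv[ejk,ejt,ejz,ekt,ekz,elq,elt,esu,euy,eyz,jkl,jks,jlq,jls,jtz,lqt,lsy,luy,qty] rk=19  ker:jkt,kls
∂1c = −{e} + {k} − {l} + {q} + {t} − {u} − 2·{y} + 2·{z}

cycle:no boundary:no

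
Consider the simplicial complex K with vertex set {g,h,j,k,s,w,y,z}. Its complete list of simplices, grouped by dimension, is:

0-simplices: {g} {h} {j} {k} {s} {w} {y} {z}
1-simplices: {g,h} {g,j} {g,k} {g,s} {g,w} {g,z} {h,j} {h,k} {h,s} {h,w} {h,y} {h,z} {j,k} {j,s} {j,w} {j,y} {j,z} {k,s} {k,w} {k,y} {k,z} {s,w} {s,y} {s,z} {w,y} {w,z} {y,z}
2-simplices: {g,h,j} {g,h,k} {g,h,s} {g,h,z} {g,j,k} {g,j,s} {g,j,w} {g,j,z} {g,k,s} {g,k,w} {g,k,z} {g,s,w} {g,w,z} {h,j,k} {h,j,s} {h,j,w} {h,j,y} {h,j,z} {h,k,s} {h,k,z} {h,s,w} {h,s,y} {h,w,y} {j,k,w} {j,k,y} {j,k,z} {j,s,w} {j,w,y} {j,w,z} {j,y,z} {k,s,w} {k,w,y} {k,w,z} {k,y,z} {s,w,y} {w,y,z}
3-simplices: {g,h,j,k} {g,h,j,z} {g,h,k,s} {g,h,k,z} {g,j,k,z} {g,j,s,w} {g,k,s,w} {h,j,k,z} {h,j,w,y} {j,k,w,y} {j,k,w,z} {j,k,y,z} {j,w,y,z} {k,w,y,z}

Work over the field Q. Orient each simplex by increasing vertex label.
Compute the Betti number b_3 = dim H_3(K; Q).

n_0=8 n_1=27 n_2=36 n_3=14  [Q]
∂1: piv[gh,gj,gk,gs,gw,gz,hy] rk=7  ker:hj,hk,hs,hw,hz,jk,js,jw,jy,jz,ks,kw,ky,kz,sw,sy,sz,wy,wz,yz
∂2: piv[ghj,ghk,ghs,ghz,gjk,gjs,gjw,gjz,gks,gkw,gkz,gsw,gwz,hjw,hjy,hsy,hwy,jky,jyz] rk=19  ker:hjk,hjs,hjz,hks,hkz,hsw,jkw,jkz,jsw,jwy,jwz,ksw,kwy,kwz,kyz,swy,wyz
∂3: piv[ghjk,ghjz,ghks,ghkz,gjkz,gjsw,gksw,hjwy,jkwy,jkwz,jkyz,jwyz] rk=12  ker:hjkz,kwyz
b_3=(14−12)−0=2

b_3=2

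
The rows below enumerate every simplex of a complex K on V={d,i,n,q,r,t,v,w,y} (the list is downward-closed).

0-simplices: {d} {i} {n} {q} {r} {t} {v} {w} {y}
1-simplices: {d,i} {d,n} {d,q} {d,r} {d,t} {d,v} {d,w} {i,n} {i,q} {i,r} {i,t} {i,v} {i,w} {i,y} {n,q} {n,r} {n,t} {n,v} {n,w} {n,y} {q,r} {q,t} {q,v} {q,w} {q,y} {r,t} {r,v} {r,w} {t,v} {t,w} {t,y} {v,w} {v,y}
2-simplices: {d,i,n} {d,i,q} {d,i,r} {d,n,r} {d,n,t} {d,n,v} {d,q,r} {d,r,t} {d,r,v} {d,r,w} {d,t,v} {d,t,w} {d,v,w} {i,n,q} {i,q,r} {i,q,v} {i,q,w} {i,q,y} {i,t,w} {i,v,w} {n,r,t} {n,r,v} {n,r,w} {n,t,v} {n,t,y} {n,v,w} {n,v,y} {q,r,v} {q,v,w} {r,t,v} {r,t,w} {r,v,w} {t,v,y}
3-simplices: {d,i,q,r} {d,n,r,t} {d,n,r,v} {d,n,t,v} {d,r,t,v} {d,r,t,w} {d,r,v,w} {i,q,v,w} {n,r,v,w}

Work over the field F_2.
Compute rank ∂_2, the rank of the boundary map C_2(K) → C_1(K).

n_0=9 n_1=33 n_2=33 n_3=9  [Z2]
∂1: piv[di,dn,dq,dr,dt,dv,dw,iy] rk=8  ker:in,iq,ir,it,iv,iw,nq,nr,nt,nv,nw,ny,qr,qt,qv,qw,qy,rt,rv,rw,tv,tw,ty,vw,vy
∂2: piv[din,diq,dir,dnr,dnt,dnv,dqr,drt,drv,drw,dtv,dtw,dvw,inq,iqv,iqw,iqy,itw,ivw,nrw,nty,nvy,qrv] rk=23  ker:iqr,nrt,nrv,ntv,nvw,qvw,rtv,rtw,rvw,tvy
∂3: piv[diqr,dnrt,dnrv,dntv,drtv,drtw,drvw,iqvw,nrvw] rk=9
rk∂_2=23

rank∂_2=23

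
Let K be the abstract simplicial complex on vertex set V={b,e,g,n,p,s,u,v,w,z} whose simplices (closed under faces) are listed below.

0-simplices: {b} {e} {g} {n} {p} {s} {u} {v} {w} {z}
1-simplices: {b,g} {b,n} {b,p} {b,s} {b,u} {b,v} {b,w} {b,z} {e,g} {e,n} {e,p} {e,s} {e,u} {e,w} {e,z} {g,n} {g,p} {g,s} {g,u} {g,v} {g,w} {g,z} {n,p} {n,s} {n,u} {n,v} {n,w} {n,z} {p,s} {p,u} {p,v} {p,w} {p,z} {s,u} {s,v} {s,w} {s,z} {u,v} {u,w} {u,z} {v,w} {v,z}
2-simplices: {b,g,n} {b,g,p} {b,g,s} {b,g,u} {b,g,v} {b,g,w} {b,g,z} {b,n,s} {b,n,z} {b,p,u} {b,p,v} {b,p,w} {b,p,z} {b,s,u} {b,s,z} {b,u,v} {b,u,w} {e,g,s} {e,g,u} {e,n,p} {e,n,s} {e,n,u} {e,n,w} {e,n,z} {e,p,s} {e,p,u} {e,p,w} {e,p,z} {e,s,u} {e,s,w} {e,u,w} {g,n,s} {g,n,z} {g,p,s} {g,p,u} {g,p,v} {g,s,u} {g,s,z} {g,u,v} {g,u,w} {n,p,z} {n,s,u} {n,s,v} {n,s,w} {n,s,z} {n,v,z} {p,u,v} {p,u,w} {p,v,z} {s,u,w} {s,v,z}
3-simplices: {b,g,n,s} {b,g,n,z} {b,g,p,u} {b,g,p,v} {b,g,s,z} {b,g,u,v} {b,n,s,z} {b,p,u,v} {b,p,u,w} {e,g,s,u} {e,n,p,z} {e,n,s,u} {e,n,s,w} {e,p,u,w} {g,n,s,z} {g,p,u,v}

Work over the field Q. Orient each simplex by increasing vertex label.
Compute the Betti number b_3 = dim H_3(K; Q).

n_0=10 n_1=42 n_2=51 n_3=16  [Q]
∂1: piv[bg,bn,bp,bs,bu,bv,bw,bz,eg] rk=9  ker:en,ep,es,eu,ew,ez,gn,gp,gs,gu,gv,gw,gz,np,ns,nu,nv,nw,nz,ps,pu,pv,pw,pz,su,sv,sw,sz,uv,uw,uz,vw,vz
∂2: piv[bgn,bgp,bgs,bgu,bgv,bgw,bgz,bns,bnz,bpu,bpv,bpw,bpz,bsu,bsz,buv,buw,egs,egu,enp,ens,enu,enw,enz,eps,epu,epw,esw,nsv,nvz,pvz] rk=31  ker:epz,esu,euw,gns,gnz,gps,gpu,gpv,gsu,gsz,guv,guw,npz,nsu,nsw,nsz,puv,puw,suw,svz
∂3: piv[bgns,bgnz,bgpu,bgpv,bgsz,bguv,bnsz,bpuv,bpuw,egsu,enpz,ensu,ensw,epuw] rk=14  ker:gnsz,gpuv
b_3=(16−14)−0=2

b_3=2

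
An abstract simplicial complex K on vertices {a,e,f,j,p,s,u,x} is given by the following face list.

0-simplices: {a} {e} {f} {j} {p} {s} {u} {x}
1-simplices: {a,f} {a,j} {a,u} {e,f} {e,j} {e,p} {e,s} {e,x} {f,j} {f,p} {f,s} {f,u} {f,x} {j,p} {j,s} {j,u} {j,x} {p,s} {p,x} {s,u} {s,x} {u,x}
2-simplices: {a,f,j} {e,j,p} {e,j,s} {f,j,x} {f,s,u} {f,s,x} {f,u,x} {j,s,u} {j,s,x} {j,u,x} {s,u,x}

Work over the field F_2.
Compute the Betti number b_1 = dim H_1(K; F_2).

n_0=8 n_1=22 n_2=11  [Z2]
∂1: piv[af,aj,au,ef,ep,es,ex] rk=7  ker:ej,fj,fp,fs,fu,fx,jp,js,ju,jx,ps,px,su,sx,ux
∂2: piv[afj,ejp,ejs,fjx,fsu,fsx,fux,jsu,jsx] rk=9  ker:jux,sux
b_1=(22−7)−9=6

b_1=6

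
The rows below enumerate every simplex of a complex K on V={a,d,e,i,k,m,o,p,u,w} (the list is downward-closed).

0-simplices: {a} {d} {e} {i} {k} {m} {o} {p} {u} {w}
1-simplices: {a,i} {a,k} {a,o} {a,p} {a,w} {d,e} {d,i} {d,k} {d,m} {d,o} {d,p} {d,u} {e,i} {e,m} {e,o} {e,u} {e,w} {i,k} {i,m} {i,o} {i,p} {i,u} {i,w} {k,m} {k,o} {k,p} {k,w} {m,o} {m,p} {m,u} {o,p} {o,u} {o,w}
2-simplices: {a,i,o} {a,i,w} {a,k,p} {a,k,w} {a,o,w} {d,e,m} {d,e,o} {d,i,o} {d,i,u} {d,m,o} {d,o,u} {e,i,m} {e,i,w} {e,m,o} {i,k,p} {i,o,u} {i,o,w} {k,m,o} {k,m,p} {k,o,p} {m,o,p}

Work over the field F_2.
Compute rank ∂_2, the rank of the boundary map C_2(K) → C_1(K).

n_0=10 n_1=33 n_2=21  [Z2]
∂1: piv[ai,ak,ao,ap,aw,de,di,dm,du] rk=9  ker:dk,do,dp,ei,em,eo,eu,ew,ik,im,io,ip,iu,iw,km,ko,kp,kw,mo,mp,mu,op,ou,ow
∂2: piv[aio,aiw,akp,akw,aow,dem,deo,dio,diu,dmo,dou,eim,eiw,ikp,kmo,kmp,kop] rk=17  ker:emo,iou,iow,mop
rk∂_2=17

rank∂_2=17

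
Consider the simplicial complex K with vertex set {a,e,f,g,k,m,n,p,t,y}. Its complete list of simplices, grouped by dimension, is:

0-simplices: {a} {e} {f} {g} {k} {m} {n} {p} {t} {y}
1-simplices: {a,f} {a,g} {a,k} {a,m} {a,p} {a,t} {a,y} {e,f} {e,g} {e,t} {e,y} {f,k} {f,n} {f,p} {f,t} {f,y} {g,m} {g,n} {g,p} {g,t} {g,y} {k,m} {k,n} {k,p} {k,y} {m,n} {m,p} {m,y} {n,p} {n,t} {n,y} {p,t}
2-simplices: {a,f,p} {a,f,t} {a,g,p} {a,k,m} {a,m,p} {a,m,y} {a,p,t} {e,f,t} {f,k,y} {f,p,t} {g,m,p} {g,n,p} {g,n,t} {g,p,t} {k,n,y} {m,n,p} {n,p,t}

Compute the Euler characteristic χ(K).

n_0=10 n_1=32 n_2=17
χ=+10−32+17=-5

χ(K)=-5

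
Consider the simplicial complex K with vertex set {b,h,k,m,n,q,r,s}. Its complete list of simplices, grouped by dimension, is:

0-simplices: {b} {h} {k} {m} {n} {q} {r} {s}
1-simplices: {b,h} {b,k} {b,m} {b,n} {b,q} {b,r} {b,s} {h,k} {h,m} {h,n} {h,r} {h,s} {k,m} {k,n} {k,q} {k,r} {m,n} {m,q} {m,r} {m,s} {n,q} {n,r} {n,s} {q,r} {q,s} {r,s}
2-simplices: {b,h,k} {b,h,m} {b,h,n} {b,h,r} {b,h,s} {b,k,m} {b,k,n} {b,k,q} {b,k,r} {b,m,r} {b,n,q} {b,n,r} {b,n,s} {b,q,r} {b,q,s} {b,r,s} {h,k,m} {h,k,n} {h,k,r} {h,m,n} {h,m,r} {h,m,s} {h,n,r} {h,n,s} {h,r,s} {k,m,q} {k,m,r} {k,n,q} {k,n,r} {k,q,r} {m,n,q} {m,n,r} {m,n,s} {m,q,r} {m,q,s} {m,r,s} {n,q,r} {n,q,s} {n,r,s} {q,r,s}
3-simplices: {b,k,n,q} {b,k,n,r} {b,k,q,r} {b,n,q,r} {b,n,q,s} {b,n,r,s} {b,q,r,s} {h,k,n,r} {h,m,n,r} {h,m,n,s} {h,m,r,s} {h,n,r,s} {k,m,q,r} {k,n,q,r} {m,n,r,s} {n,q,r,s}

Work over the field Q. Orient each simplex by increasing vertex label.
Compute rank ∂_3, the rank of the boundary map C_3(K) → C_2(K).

n_0=8 n_1=26 n_2=40 n_3=16  [Q]
∂1: piv[bh,bk,bm,bn,bq,br,bs] rk=7  ker:hk,hm,hn,hr,hs,km,kn,kq,kr,mn,mq,mr,ms,nq,nr,ns,qr,qs,rs
∂2: piv[bhk,bhm,bhn,bhr,bhs,bkm,bkn,bkq,bkr,bmr,bnq,bnr,bns,bqr,bqs,brs,hmn,hms,kmq] rk=19  ker:hkm,hkn,hkr,hmr,hnr,hns,hrs,kmr,knq,knr,kqr,mnq,mnr,mns,mqr,mqs,mrs,nqr,nqs,nrs,qrs
∂3: piv[bknq,bknr,bkqr,bnqr,bnqs,bnrs,bqrs,hknr,hmnr,hmns,hmrs,hnrs,kmqr] rk=13  ker:knqr,mnrs,nqrs
rk∂_3=13

rank∂_3=13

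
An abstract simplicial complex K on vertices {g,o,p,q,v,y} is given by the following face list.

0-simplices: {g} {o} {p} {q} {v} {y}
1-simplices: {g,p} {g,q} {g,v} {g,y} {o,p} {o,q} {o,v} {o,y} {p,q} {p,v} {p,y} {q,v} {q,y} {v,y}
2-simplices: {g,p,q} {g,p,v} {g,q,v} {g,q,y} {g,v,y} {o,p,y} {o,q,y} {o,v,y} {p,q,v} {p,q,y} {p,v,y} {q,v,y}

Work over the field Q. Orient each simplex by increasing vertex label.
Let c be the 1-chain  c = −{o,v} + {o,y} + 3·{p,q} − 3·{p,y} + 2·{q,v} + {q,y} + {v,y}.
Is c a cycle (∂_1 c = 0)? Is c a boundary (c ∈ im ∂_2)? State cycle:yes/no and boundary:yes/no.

n_0=6 n_1=14 n_2=12  [Q]
∂1: piv[gp,gq,gv,gy,op] rk=5  ker:oq,ov,oy,pq,pv,py,qv,qy,vy
∂2: piv[gpq,gpv,gqv,gqy,gvy,opy,oqy,ovy,pqy] rk=9  ker:pqv,pvy,qvy
∂1c = 0
c vs im∂2: reduces to 0 ⇒ boundary

cycle:yes boundary:yes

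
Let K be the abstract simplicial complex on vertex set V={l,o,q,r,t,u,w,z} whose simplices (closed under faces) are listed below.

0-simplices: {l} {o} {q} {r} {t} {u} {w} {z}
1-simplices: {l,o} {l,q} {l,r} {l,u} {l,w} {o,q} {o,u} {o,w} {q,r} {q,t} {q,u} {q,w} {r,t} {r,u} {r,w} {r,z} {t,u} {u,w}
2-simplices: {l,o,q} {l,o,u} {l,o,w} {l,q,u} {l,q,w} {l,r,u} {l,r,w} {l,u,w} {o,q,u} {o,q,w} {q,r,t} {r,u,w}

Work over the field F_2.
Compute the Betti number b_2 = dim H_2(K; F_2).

b_2=3

n_0=8 n_1=18 n_2=12  [Z2]
∂1: piv[lo,lq,lr,lu,lw,qt,rz] rk=7  ker:oq,ou,ow,qr,qu,qw,rt,ru,rw,tu,uw
∂2: piv[loq,lou,low,lqu,lqw,lru,lrw,luw,qrt] rk=9  ker:oqu,oqw,ruw
b_2=(12−9)−0=3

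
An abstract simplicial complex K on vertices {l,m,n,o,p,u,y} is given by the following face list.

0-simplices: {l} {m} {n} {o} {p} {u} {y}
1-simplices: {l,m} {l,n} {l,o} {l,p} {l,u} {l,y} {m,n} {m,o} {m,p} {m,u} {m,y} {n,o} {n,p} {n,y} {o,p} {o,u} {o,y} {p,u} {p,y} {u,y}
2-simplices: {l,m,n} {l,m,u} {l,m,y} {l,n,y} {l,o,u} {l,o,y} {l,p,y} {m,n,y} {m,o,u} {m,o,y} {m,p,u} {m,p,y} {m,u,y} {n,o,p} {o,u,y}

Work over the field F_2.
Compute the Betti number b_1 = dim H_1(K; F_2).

b_1=2

n_0=7 n_1=20 n_2=15  [Z2]
∂1: piv[lm,ln,lo,lp,lu,ly] rk=6  ker:mn,mo,mp,mu,my,no,np,ny,op,ou,oy,pu,py,uy
∂2: piv[lmn,lmu,lmy,lny,lou,loy,lpy,mou,mpu,mpy,muy,nop] rk=12  ker:mny,moy,ouy
b_1=(20−6)−12=2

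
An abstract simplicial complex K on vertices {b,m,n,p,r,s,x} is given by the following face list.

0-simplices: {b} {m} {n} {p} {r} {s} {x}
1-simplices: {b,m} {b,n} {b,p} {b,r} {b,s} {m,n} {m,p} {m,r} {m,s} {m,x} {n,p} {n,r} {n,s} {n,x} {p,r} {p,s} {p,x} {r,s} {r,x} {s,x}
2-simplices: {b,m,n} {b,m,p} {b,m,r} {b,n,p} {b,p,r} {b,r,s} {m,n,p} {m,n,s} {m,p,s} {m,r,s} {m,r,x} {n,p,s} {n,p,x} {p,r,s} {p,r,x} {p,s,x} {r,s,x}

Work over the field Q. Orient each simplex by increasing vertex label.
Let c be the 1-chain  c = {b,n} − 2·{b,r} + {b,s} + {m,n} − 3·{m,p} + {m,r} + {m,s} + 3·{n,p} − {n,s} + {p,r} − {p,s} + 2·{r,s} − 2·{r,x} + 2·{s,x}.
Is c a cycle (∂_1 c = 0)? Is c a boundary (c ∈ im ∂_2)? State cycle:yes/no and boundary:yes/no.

cycle:yes boundary:yes

n_0=7 n_1=20 n_2=17  [Q]
∂1: piv[bm,bn,bp,br,bs,mx] rk=6  ker:mn,mp,mr,ms,np,nr,ns,nx,pr,ps,px,rs,rx,sx
∂2: piv[bmn,bmp,bmr,bnp,bpr,brs,mns,mps,mrs,mrx,npx,prx,psx] rk=13  ker:mnp,nps,prs,rsx
∂1c = 0
c vs im∂2: reduces to 0 ⇒ boundary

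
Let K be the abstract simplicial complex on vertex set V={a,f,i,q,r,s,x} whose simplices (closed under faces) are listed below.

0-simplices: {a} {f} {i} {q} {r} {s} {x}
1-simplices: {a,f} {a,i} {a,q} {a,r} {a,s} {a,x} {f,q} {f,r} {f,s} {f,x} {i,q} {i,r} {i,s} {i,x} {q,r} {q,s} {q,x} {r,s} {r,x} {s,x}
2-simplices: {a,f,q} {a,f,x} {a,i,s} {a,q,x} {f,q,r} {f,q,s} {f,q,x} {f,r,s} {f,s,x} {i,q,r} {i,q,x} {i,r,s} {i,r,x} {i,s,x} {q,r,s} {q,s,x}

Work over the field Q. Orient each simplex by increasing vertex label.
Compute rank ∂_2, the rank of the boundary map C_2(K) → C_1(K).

n_0=7 n_1=20 n_2=16  [Q]
∂1: piv[af,ai,aq,ar,as,ax] rk=6  ker:fq,fr,fs,fx,iq,ir,is,ix,qr,qs,qx,rs,rx,sx
∂2: piv[afq,afx,ais,aqx,fqr,fqs,frs,fsx,iqr,iqx,irs,irx] rk=12  ker:fqx,isx,qrs,qsx
rk∂_2=12

rank∂_2=12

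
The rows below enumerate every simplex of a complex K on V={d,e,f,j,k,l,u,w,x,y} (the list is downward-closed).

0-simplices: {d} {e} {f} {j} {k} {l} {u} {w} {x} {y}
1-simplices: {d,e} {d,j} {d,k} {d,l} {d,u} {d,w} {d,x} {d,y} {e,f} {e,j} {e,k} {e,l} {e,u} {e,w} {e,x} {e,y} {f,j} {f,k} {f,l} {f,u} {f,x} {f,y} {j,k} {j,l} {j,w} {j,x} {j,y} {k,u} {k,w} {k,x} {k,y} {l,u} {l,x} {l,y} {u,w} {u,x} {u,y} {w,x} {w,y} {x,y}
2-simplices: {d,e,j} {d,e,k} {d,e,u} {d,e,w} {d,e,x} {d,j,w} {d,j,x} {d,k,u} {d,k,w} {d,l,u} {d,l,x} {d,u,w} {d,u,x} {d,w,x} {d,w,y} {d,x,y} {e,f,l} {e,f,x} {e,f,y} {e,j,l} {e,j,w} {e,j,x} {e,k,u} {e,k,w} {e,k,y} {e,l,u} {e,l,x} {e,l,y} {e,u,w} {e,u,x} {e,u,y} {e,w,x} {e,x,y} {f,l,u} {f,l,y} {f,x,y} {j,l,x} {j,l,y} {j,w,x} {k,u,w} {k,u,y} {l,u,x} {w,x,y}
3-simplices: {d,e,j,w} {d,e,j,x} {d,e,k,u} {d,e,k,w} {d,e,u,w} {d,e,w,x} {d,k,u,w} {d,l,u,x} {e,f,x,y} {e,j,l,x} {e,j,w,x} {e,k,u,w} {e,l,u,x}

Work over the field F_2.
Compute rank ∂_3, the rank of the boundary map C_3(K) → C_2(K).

rank∂_3=12

n_0=10 n_1=40 n_2=43 n_3=13  [Z2]
∂1: piv[de,dj,dk,dl,du,dw,dx,dy,ef] rk=9  ker:ej,ek,el,eu,ew,ex,ey,fj,fk,fl,fu,fx,fy,jk,jl,jw,jx,jy,ku,kw,kx,ky,lu,lx,ly,uw,ux,uy,wx,wy,xy
∂2: piv[dej,dek,deu,dew,dex,djw,djx,dku,dkw,dlu,dlx,duw,dux,dwx,dwy,dxy,efl,efx,efy,ejl,eky,elu,ely,euy,exy,flu,jly] rk=27  ker:ejw,ejx,eku,ekw,elx,euw,eux,ewx,fly,fxy,jlx,jwx,kuw,kuy,lux,wxy
∂3: piv[dejw,dejx,deku,dekw,deuw,dewx,dkuw,dlux,efxy,ejlx,ejwx,elux] rk=12  ker:ekuw
rk∂_3=12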